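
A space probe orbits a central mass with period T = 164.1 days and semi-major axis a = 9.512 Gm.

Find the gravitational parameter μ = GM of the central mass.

Convert to SI: T = 164.1 days = 1.41782e+07 s; a = 9.512 Gm = 9.512e+09 m.
GM = 4π² · a³ / T².
GM = 4π² · (9.512e+09)³ / (1.41782e+07)² m³/s² ≈ 1.69e+17 m³/s² = 1.69 × 10^17 m³/s².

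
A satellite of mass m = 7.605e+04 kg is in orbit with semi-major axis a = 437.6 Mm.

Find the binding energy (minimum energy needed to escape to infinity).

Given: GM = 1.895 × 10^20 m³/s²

Convert to SI: a = 437.6 Mm = 4.376e+08 m.
Total orbital energy is E = −GMm/(2a); binding energy is E_bind = −E = GMm/(2a).
E_bind = 1.895e+20 · 7.605e+04 / (2 · 4.376e+08) J ≈ 1.647e+16 J = 16.47 PJ.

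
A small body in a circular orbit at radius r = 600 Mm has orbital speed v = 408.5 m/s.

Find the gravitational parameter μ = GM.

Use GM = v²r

Convert to SI: r = 600 Mm = 6e+08 m.
For a circular orbit v² = GM/r, so GM = v² · r.
GM = (408.5)² · 6e+08 m³/s² ≈ 1.001e+14 m³/s² = 1.001 × 10^14 m³/s².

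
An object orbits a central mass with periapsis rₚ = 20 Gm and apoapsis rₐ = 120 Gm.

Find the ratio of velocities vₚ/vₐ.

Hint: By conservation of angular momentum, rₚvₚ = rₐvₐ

Convert to SI: rₚ = 20 Gm = 2e+10 m; rₐ = 120 Gm = 1.2e+11 m.
Conservation of angular momentum gives rₚvₚ = rₐvₐ, so vₚ/vₐ = rₐ/rₚ.
vₚ/vₐ = 1.2e+11 / 2e+10 ≈ 6.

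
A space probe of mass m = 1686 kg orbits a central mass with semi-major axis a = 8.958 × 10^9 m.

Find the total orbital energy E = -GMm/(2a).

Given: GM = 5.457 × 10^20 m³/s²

E = −GMm / (2a).
E = −5.457e+20 · 1686 / (2 · 8.958e+09) J ≈ -5.135e+13 J = -51.35 TJ.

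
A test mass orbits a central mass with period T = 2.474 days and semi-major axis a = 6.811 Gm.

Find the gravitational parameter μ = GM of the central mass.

Convert to SI: T = 2.474 days = 213754 s; a = 6.811 Gm = 6.811e+09 m.
GM = 4π² · a³ / T².
GM = 4π² · (6.811e+09)³ / (213754)² m³/s² ≈ 2.73e+20 m³/s² = 2.73 × 10^20 m³/s².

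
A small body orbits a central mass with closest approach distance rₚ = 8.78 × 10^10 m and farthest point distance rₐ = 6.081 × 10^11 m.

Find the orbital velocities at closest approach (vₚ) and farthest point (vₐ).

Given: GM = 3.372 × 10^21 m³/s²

Use the vis-viva equation v² = GM(2/r − 1/a) with a = (rₚ + rₐ)/2 = (8.78e+10 + 6.081e+11)/2 = 3.4795e+11 m.
vₚ = √(GM · (2/rₚ − 1/a)) = √(3.372e+21 · (2/8.78e+10 − 1/3.4795e+11)) m/s ≈ 2.591e+05 m/s = 259.1 km/s.
vₐ = √(GM · (2/rₐ − 1/a)) = √(3.372e+21 · (2/6.081e+11 − 1/3.4795e+11)) m/s ≈ 3.741e+04 m/s = 37.41 km/s.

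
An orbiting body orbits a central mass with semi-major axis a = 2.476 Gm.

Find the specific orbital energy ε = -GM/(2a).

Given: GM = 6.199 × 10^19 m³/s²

Convert to SI: a = 2.476 Gm = 2.476e+09 m.
ε = −GM / (2a).
ε = −6.199e+19 / (2 · 2.476e+09) J/kg ≈ -1.252e+10 J/kg = -12.52 GJ/kg.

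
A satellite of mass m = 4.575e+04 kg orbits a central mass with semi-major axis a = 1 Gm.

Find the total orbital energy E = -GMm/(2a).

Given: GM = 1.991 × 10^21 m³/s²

Convert to SI: a = 1 Gm = 1e+09 m.
E = −GMm / (2a).
E = −1.991e+21 · 4.575e+04 / (2 · 1e+09) J ≈ -4.554e+16 J = -45.54 PJ.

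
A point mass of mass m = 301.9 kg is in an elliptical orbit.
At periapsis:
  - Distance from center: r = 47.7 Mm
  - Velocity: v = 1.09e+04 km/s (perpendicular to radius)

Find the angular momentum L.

Convert to SI: r = 47.7 Mm = 4.77e+07 m; v = 1.09e+04 km/s = 1.09e+07 m/s.
Since v is perpendicular to r, L = m · v · r.
L = 301.9 · 1.09e+07 · 4.77e+07 kg·m²/s ≈ 1.57e+17 kg·m²/s.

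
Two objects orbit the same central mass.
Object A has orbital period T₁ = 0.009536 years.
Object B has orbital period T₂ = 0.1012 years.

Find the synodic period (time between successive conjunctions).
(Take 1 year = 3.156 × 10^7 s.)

Convert to SI: T₁ = 0.009536 years = 300956 s; T₂ = 0.1012 years = 3.19387e+06 s.
T_syn = |T₁ · T₂ / (T₁ − T₂)|.
T_syn = |300956 · 3.19387e+06 / (300956 − 3.19387e+06)| s ≈ 3.323e+05 s = 0.01053 years.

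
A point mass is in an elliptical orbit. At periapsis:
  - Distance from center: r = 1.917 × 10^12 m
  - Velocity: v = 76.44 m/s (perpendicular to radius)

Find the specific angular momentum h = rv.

With v perpendicular to r, h = r · v.
h = 1.917e+12 · 76.44 m²/s ≈ 1.465e+14 m²/s.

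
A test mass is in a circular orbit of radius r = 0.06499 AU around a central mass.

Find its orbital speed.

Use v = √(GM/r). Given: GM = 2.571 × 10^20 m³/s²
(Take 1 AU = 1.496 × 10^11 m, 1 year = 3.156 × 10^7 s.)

Convert to SI: r = 0.06499 AU = 9.7225e+09 m.
For a circular orbit, gravity supplies the centripetal force, so v = √(GM / r).
v = √(2.571e+20 / 9.7225e+09) m/s ≈ 1.626e+05 m/s = 34.31 AU/year.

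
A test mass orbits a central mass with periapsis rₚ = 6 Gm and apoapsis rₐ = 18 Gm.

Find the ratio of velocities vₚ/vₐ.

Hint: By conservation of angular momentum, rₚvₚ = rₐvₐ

Convert to SI: rₚ = 6 Gm = 6e+09 m; rₐ = 18 Gm = 1.8e+10 m.
Conservation of angular momentum gives rₚvₚ = rₐvₐ, so vₚ/vₐ = rₐ/rₚ.
vₚ/vₐ = 1.8e+10 / 6e+09 ≈ 3.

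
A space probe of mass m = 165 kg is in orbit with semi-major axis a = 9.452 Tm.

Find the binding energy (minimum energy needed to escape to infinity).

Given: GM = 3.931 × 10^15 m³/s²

Convert to SI: a = 9.452 Tm = 9.452e+12 m.
Total orbital energy is E = −GMm/(2a); binding energy is E_bind = −E = GMm/(2a).
E_bind = 3.931e+15 · 165 / (2 · 9.452e+12) J ≈ 3.431e+04 J = 34.31 kJ.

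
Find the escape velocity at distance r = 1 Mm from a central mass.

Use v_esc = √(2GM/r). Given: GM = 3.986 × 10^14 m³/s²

Convert to SI: r = 1 Mm = 1e+06 m.
Escape velocity comes from setting total energy to zero: ½v² − GM/r = 0 ⇒ v_esc = √(2GM / r).
v_esc = √(2 · 3.986e+14 / 1e+06) m/s ≈ 2.823e+04 m/s = 28.23 km/s.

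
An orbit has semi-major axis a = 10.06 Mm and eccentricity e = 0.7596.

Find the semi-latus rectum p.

Convert to SI: a = 10.06 Mm = 1.006e+07 m.
p = a (1 − e²).
p = 1.006e+07 · (1 − (0.7596)²) = 1.006e+07 · 0.423008 ≈ 4.255e+06 m = 4.255 Mm.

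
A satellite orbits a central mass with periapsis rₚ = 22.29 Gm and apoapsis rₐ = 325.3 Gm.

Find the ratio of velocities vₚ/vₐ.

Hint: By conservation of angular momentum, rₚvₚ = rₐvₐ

Convert to SI: rₚ = 22.29 Gm = 2.229e+10 m; rₐ = 325.3 Gm = 3.253e+11 m.
Conservation of angular momentum gives rₚvₚ = rₐvₐ, so vₚ/vₐ = rₐ/rₚ.
vₚ/vₐ = 3.253e+11 / 2.229e+10 ≈ 14.59.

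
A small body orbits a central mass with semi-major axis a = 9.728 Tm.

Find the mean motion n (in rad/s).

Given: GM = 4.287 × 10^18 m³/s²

Convert to SI: a = 9.728 Tm = 9.728e+12 m.
n = √(GM / a³).
n = √(4.287e+18 / (9.728e+12)³) rad/s ≈ 6.824e-11 rad/s.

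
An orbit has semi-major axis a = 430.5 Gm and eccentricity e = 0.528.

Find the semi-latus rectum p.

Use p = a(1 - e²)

Convert to SI: a = 430.5 Gm = 4.305e+11 m.
p = a (1 − e²).
p = 4.305e+11 · (1 − (0.528)²) = 4.305e+11 · 0.721216 ≈ 3.105e+11 m = 310.5 Gm.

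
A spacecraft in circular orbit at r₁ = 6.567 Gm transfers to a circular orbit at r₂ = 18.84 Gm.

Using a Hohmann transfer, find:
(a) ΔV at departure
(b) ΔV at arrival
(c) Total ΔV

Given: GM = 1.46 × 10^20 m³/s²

Convert to SI: r₁ = 6.567 Gm = 6.567e+09 m; r₂ = 18.84 Gm = 1.884e+10 m.
Transfer semi-major axis: a_t = (r₁ + r₂)/2 = (6.567e+09 + 1.884e+10)/2 = 1.27035e+10 m.
Circular speeds: v₁ = √(GM/r₁) = 149105 m/s, v₂ = √(GM/r₂) = 88031.1 m/s.
Transfer speeds (vis-viva v² = GM(2/r − 1/a_t)): v₁ᵗ = 181582 m/s, v₂ᵗ = 63293.3 m/s.
(a) ΔV₁ = |v₁ᵗ − v₁| ≈ 3.248e+04 m/s = 32.48 km/s.
(b) ΔV₂ = |v₂ − v₂ᵗ| ≈ 2.474e+04 m/s = 24.74 km/s.
(c) ΔV_total = ΔV₁ + ΔV₂ ≈ 5.721e+04 m/s = 57.21 km/s.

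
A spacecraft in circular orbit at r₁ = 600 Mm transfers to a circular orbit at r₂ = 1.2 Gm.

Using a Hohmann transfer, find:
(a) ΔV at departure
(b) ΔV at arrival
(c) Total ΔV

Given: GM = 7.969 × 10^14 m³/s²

Convert to SI: r₁ = 600 Mm = 6e+08 m; r₂ = 1.2 Gm = 1.2e+09 m.
Transfer semi-major axis: a_t = (r₁ + r₂)/2 = (6e+08 + 1.2e+09)/2 = 9e+08 m.
Circular speeds: v₁ = √(GM/r₁) = 1152.46 m/s, v₂ = √(GM/r₂) = 814.913 m/s.
Transfer speeds (vis-viva v² = GM(2/r − 1/a_t)): v₁ᵗ = 1330.75 m/s, v₂ᵗ = 665.374 m/s.
(a) ΔV₁ = |v₁ᵗ − v₁| ≈ 178.3 m/s = 178.3 m/s.
(b) ΔV₂ = |v₂ − v₂ᵗ| ≈ 149.5 m/s = 149.5 m/s.
(c) ΔV_total = ΔV₁ + ΔV₂ ≈ 327.8 m/s = 327.8 m/s.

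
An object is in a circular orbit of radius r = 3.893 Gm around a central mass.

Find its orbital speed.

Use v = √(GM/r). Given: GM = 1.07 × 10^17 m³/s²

Convert to SI: r = 3.893 Gm = 3.893e+09 m.
For a circular orbit, gravity supplies the centripetal force, so v = √(GM / r).
v = √(1.07e+17 / 3.893e+09) m/s ≈ 5243 m/s = 5.243 km/s.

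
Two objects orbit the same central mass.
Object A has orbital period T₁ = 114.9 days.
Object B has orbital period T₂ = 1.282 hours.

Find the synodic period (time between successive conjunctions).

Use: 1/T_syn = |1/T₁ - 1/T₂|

Convert to SI: T₁ = 114.9 days = 9.92736e+06 s; T₂ = 1.282 hours = 4615.2 s.
T_syn = |T₁ · T₂ / (T₁ − T₂)|.
T_syn = |9.92736e+06 · 4615.2 / (9.92736e+06 − 4615.2)| s ≈ 4617 s = 1.283 hours.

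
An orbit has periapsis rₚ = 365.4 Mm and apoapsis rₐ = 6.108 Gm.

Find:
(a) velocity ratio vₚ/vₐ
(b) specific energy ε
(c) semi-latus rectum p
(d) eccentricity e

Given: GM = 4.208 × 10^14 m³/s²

Convert to SI: rₚ = 365.4 Mm = 3.654e+08 m; rₐ = 6.108 Gm = 6.108e+09 m.
(a) Conservation of angular momentum (rₚvₚ = rₐvₐ) gives vₚ/vₐ = rₐ/rₚ = 6.108e+09/3.654e+08 ≈ 16.72
(b) With a = (rₚ + rₐ)/2 = 3.2367e+09 m, ε = −GM/(2a) = −4.208e+14/(2 · 3.2367e+09) J/kg ≈ -6.5e+04 J/kg
(c) From a = (rₚ + rₐ)/2 = 3.2367e+09 m and e = (rₐ − rₚ)/(rₐ + rₚ) = 0.887107, p = a(1 − e²) = 3.2367e+09 · (1 − (0.887107)²) ≈ 6.895e+08 m
(d) e = (rₐ − rₚ)/(rₐ + rₚ) = (6.108e+09 − 3.654e+08)/(6.108e+09 + 3.654e+08) ≈ 0.8871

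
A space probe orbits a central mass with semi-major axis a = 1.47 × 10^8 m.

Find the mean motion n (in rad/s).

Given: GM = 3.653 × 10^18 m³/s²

n = √(GM / a³).
n = √(3.653e+18 / (1.47e+08)³) rad/s ≈ 0.001072 rad/s.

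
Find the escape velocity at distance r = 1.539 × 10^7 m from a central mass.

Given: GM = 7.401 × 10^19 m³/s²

Escape velocity comes from setting total energy to zero: ½v² − GM/r = 0 ⇒ v_esc = √(2GM / r).
v_esc = √(2 · 7.401e+19 / 1.539e+07) m/s ≈ 3.101e+06 m/s = 3101 km/s.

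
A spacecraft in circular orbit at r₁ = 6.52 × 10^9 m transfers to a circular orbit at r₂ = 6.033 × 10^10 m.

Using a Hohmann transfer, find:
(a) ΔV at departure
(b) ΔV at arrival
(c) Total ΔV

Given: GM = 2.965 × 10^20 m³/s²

Transfer semi-major axis: a_t = (r₁ + r₂)/2 = (6.52e+09 + 6.033e+10)/2 = 3.3425e+10 m.
Circular speeds: v₁ = √(GM/r₁) = 213250 m/s, v₂ = √(GM/r₂) = 70104.5 m/s.
Transfer speeds (vis-viva v² = GM(2/r − 1/a_t)): v₁ᵗ = 286497 m/s, v₂ᵗ = 30962.3 m/s.
(a) ΔV₁ = |v₁ᵗ − v₁| ≈ 7.325e+04 m/s = 73.25 km/s.
(b) ΔV₂ = |v₂ − v₂ᵗ| ≈ 3.914e+04 m/s = 39.14 km/s.
(c) ΔV_total = ΔV₁ + ΔV₂ ≈ 1.124e+05 m/s = 112.4 km/s.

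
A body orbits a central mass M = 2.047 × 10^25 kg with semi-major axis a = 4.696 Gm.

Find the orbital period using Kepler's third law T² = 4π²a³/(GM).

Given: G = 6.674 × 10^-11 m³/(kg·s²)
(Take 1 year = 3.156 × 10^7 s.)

Convert to SI: a = 4.696 Gm = 4.696e+09 m.
GM = G · M = 6.674e-11 · 2.047e+25 = 1.36617e+15 m³/s².
Kepler's third law: T = 2π √(a³ / GM).
Substituting a = 4.696e+09 m and GM = 1.36617e+15 m³/s²:
T = 2π √((4.696e+09)³ / 1.36617e+15) s
T ≈ 5.47e+07 s = 1.733 years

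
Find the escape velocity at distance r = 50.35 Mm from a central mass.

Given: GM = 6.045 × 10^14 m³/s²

Convert to SI: r = 50.35 Mm = 5.035e+07 m.
Escape velocity comes from setting total energy to zero: ½v² − GM/r = 0 ⇒ v_esc = √(2GM / r).
v_esc = √(2 · 6.045e+14 / 5.035e+07) m/s ≈ 4900 m/s = 4.9 km/s.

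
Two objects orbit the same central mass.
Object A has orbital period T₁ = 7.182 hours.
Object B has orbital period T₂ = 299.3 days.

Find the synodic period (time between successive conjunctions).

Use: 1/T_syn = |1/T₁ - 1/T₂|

Convert to SI: T₁ = 7.182 hours = 25855.2 s; T₂ = 299.3 days = 2.58595e+07 s.
T_syn = |T₁ · T₂ / (T₁ − T₂)|.
T_syn = |25855.2 · 2.58595e+07 / (25855.2 − 2.58595e+07)| s ≈ 2.588e+04 s = 7.189 hours.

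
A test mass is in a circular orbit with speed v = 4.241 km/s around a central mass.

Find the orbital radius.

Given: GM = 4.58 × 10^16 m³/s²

Convert to SI: v = 4.241 km/s = 4241 m/s.
For a circular orbit, v² = GM / r, so r = GM / v².
r = 4.58e+16 / (4241)² m ≈ 2.546e+09 m = 2.546 Gm.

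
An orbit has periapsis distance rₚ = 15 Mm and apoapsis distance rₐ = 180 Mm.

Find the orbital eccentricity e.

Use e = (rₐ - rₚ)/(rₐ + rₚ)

Convert to SI: rₚ = 15 Mm = 1.5e+07 m; rₐ = 180 Mm = 1.8e+08 m.
e = (rₐ − rₚ) / (rₐ + rₚ).
e = (1.8e+08 − 1.5e+07) / (1.8e+08 + 1.5e+07) = 1.65e+08 / 1.95e+08 ≈ 0.8462.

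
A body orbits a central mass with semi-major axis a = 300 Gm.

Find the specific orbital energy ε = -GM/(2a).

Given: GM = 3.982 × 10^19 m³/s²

Convert to SI: a = 300 Gm = 3e+11 m.
ε = −GM / (2a).
ε = −3.982e+19 / (2 · 3e+11) J/kg ≈ -6.637e+07 J/kg = -66.37 MJ/kg.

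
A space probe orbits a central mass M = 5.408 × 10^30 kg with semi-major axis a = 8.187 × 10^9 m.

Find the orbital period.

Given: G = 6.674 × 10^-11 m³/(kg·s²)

GM = G · M = 6.674e-11 · 5.408e+30 = 3.6093e+20 m³/s².
Kepler's third law: T = 2π √(a³ / GM).
Substituting a = 8.187e+09 m and GM = 3.6093e+20 m³/s²:
T = 2π √((8.187e+09)³ / 3.6093e+20) s
T ≈ 2.45e+05 s = 2.836 days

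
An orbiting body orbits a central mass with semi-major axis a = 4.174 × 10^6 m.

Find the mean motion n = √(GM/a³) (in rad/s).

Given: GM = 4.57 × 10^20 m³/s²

n = √(GM / a³).
n = √(4.57e+20 / (4.174e+06)³) rad/s ≈ 2.507 rad/s.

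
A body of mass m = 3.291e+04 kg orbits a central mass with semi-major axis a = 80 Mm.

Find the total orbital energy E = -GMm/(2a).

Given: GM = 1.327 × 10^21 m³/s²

Convert to SI: a = 80 Mm = 8e+07 m.
E = −GMm / (2a).
E = −1.327e+21 · 3.291e+04 / (2 · 8e+07) J ≈ -2.729e+17 J = -272.9 PJ.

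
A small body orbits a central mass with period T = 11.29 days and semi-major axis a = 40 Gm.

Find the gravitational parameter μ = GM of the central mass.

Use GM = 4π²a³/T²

Convert to SI: T = 11.29 days = 975456 s; a = 40 Gm = 4e+10 m.
GM = 4π² · a³ / T².
GM = 4π² · (4e+10)³ / (975456)² m³/s² ≈ 2.655e+21 m³/s² = 2.655 × 10^21 m³/s².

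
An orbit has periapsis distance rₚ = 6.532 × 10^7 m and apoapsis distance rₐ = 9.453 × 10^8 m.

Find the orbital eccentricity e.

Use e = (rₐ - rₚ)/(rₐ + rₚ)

e = (rₐ − rₚ) / (rₐ + rₚ).
e = (9.453e+08 − 6.532e+07) / (9.453e+08 + 6.532e+07) = 8.7998e+08 / 1.01062e+09 ≈ 0.8707.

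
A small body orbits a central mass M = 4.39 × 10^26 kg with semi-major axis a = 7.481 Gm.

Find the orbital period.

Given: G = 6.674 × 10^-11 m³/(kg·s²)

Convert to SI: a = 7.481 Gm = 7.481e+09 m.
GM = G · M = 6.674e-11 · 4.39e+26 = 2.92989e+16 m³/s².
Kepler's third law: T = 2π √(a³ / GM).
Substituting a = 7.481e+09 m and GM = 2.92989e+16 m³/s²:
T = 2π √((7.481e+09)³ / 2.92989e+16) s
T ≈ 2.375e+07 s = 274.9 days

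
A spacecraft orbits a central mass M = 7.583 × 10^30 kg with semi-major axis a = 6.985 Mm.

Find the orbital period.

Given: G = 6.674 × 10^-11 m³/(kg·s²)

Convert to SI: a = 6.985 Mm = 6.985e+06 m.
GM = G · M = 6.674e-11 · 7.583e+30 = 5.06089e+20 m³/s².
Kepler's third law: T = 2π √(a³ / GM).
Substituting a = 6.985e+06 m and GM = 5.06089e+20 m³/s²:
T = 2π √((6.985e+06)³ / 5.06089e+20) s
T ≈ 5.156 s = 5.156 seconds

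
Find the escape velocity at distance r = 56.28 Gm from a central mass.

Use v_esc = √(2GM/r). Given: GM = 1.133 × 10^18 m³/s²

Convert to SI: r = 56.28 Gm = 5.628e+10 m.
Escape velocity comes from setting total energy to zero: ½v² − GM/r = 0 ⇒ v_esc = √(2GM / r).
v_esc = √(2 · 1.133e+18 / 5.628e+10) m/s ≈ 6345 m/s = 6.345 km/s.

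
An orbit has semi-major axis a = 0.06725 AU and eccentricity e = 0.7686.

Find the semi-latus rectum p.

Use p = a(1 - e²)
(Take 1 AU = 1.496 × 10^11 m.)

Convert to SI: a = 0.06725 AU = 1.00606e+10 m.
p = a (1 − e²).
p = 1.00606e+10 · (1 − (0.7686)²) = 1.00606e+10 · 0.409254 ≈ 4.117e+09 m = 0.02752 AU.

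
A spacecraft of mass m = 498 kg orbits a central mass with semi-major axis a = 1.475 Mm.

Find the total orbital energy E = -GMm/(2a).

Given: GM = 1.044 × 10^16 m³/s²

Convert to SI: a = 1.475 Mm = 1.475e+06 m.
E = −GMm / (2a).
E = −1.044e+16 · 498 / (2 · 1.475e+06) J ≈ -1.762e+12 J = -1.762 TJ.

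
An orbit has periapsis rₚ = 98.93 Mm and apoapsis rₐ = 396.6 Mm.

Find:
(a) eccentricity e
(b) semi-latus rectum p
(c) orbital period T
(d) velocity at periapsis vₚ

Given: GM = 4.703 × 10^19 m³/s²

Convert to SI: rₚ = 98.93 Mm = 9.893e+07 m; rₐ = 396.6 Mm = 3.966e+08 m.
(a) e = (rₐ − rₚ)/(rₐ + rₚ) = (3.966e+08 − 9.893e+07)/(3.966e+08 + 9.893e+07) ≈ 0.6007
(b) From a = (rₚ + rₐ)/2 = 2.47765e+08 m and e = (rₐ − rₚ)/(rₐ + rₚ) = 0.60071, p = a(1 − e²) = 2.47765e+08 · (1 − (0.60071)²) ≈ 1.584e+08 m
(c) With a = (rₚ + rₐ)/2 = 2.47765e+08 m, T = 2π √(a³/GM) = 2π √((2.47765e+08)³/4.703e+19) s ≈ 3573 s
(d) With a = (rₚ + rₐ)/2 = 2.47765e+08 m, vₚ = √(GM (2/rₚ − 1/a)) = √(4.703e+19 · (2/9.893e+07 − 1/2.47765e+08)) m/s ≈ 8.723e+05 m/s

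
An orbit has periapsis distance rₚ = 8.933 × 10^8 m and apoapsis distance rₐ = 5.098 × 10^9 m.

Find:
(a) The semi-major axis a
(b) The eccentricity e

(a) a = (rₚ + rₐ) / 2 = (8.933e+08 + 5.098e+09) / 2 ≈ 2.996e+09 m = 2.996 × 10^9 m.
(b) e = (rₐ − rₚ) / (rₐ + rₚ) = (5.098e+09 − 8.933e+08) / (5.098e+09 + 8.933e+08) ≈ 0.7018.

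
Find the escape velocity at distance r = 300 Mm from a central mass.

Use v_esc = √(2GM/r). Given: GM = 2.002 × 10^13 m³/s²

Convert to SI: r = 300 Mm = 3e+08 m.
Escape velocity comes from setting total energy to zero: ½v² − GM/r = 0 ⇒ v_esc = √(2GM / r).
v_esc = √(2 · 2.002e+13 / 3e+08) m/s ≈ 365.3 m/s = 365.3 m/s.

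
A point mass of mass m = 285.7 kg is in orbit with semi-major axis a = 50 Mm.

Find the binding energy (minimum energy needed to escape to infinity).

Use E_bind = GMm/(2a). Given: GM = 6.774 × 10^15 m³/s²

Convert to SI: a = 50 Mm = 5e+07 m.
Total orbital energy is E = −GMm/(2a); binding energy is E_bind = −E = GMm/(2a).
E_bind = 6.774e+15 · 285.7 / (2 · 5e+07) J ≈ 1.935e+10 J = 19.35 GJ.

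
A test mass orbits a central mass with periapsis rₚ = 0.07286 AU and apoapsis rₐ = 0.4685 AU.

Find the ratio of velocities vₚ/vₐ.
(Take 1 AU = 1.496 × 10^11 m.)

Convert to SI: rₚ = 0.07286 AU = 1.08999e+10 m; rₐ = 0.4685 AU = 7.00876e+10 m.
Conservation of angular momentum gives rₚvₚ = rₐvₐ, so vₚ/vₐ = rₐ/rₚ.
vₚ/vₐ = 7.00876e+10 / 1.08999e+10 ≈ 6.43.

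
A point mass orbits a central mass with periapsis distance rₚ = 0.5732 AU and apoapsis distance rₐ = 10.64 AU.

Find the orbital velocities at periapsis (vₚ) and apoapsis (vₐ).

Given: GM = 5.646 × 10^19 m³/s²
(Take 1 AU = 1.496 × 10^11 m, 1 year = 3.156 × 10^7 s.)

Convert to SI: rₚ = 0.5732 AU = 8.57507e+10 m; rₐ = 10.64 AU = 1.59174e+12 m.
Use the vis-viva equation v² = GM(2/r − 1/a) with a = (rₚ + rₐ)/2 = (8.57507e+10 + 1.59174e+12)/2 = 8.38747e+11 m.
vₚ = √(GM · (2/rₚ − 1/a)) = √(5.646e+19 · (2/8.57507e+10 − 1/8.38747e+11)) m/s ≈ 3.535e+04 m/s = 7.457 AU/year.
vₐ = √(GM · (2/rₐ − 1/a)) = √(5.646e+19 · (2/1.59174e+12 − 1/8.38747e+11)) m/s ≈ 1904 m/s = 0.4017 AU/year.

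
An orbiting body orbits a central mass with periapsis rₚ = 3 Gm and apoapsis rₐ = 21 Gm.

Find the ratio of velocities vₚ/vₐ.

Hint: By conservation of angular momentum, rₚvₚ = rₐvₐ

Convert to SI: rₚ = 3 Gm = 3e+09 m; rₐ = 21 Gm = 2.1e+10 m.
Conservation of angular momentum gives rₚvₚ = rₐvₐ, so vₚ/vₐ = rₐ/rₚ.
vₚ/vₐ = 2.1e+10 / 3e+09 ≈ 7.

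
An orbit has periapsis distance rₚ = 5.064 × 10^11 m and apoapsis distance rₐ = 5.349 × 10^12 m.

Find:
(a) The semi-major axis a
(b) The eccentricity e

(a) a = (rₚ + rₐ) / 2 = (5.064e+11 + 5.349e+12) / 2 ≈ 2.928e+12 m = 2.928 × 10^12 m.
(b) e = (rₐ − rₚ) / (rₐ + rₚ) = (5.349e+12 − 5.064e+11) / (5.349e+12 + 5.064e+11) ≈ 0.827.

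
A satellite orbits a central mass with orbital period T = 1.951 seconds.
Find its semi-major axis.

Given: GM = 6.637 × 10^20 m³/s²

Invert Kepler's third law: a = (GM · T² / (4π²))^(1/3).
Substituting T = 1.951 s and GM = 6.637e+20 m³/s²:
a = (6.637e+20 · (1.951)² / (4π²))^(1/3) m
a ≈ 4e+06 m = 4 Mm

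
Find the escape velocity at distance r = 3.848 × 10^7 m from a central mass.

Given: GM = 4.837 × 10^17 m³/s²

Escape velocity comes from setting total energy to zero: ½v² − GM/r = 0 ⇒ v_esc = √(2GM / r).
v_esc = √(2 · 4.837e+17 / 3.848e+07) m/s ≈ 1.586e+05 m/s = 158.6 km/s.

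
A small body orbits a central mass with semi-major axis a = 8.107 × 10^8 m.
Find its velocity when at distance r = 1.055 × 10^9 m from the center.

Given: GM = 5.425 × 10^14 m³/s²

Vis-viva: v = √(GM · (2/r − 1/a)).
2/r − 1/a = 2/1.055e+09 − 1/8.107e+08 = 6.62233e-10 m⁻¹.
v = √(5.425e+14 · 6.62233e-10) m/s ≈ 599.4 m/s = 599.4 m/s.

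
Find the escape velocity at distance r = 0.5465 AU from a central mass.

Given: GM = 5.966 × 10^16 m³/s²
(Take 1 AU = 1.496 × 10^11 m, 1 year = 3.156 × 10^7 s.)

Convert to SI: r = 0.5465 AU = 8.17564e+10 m.
Escape velocity comes from setting total energy to zero: ½v² − GM/r = 0 ⇒ v_esc = √(2GM / r).
v_esc = √(2 · 5.966e+16 / 8.17564e+10) m/s ≈ 1208 m/s = 0.2549 AU/year.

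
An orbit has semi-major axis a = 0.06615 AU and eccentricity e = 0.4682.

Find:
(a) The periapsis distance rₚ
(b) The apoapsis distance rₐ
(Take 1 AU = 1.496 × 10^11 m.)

Convert to SI: a = 0.06615 AU = 9.89604e+09 m.
(a) rₚ = a(1 − e) = 9.89604e+09 · (1 − 0.4682) = 9.89604e+09 · 0.5318 ≈ 5.263e+09 m = 0.03518 AU.
(b) rₐ = a(1 + e) = 9.89604e+09 · (1 + 0.4682) = 9.89604e+09 · 1.4682 ≈ 1.453e+10 m = 0.09712 AU.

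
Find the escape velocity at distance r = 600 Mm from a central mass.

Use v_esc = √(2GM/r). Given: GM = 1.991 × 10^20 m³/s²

Convert to SI: r = 600 Mm = 6e+08 m.
Escape velocity comes from setting total energy to zero: ½v² − GM/r = 0 ⇒ v_esc = √(2GM / r).
v_esc = √(2 · 1.991e+20 / 6e+08) m/s ≈ 8.147e+05 m/s = 814.7 km/s.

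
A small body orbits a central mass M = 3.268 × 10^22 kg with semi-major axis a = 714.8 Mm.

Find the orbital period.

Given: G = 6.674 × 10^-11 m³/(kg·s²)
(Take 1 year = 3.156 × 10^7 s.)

Convert to SI: a = 714.8 Mm = 7.148e+08 m.
GM = G · M = 6.674e-11 · 3.268e+22 = 2.18106e+12 m³/s².
Kepler's third law: T = 2π √(a³ / GM).
Substituting a = 7.148e+08 m and GM = 2.18106e+12 m³/s²:
T = 2π √((7.148e+08)³ / 2.18106e+12) s
T ≈ 8.131e+07 s = 2.576 years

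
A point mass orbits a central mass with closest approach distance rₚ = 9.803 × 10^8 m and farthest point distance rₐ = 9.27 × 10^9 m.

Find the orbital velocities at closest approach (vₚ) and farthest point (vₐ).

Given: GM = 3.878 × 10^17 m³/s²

Use the vis-viva equation v² = GM(2/r − 1/a) with a = (rₚ + rₐ)/2 = (9.803e+08 + 9.27e+09)/2 = 5.12515e+09 m.
vₚ = √(GM · (2/rₚ − 1/a)) = √(3.878e+17 · (2/9.803e+08 − 1/5.12515e+09)) m/s ≈ 2.675e+04 m/s = 26.75 km/s.
vₐ = √(GM · (2/rₐ − 1/a)) = √(3.878e+17 · (2/9.27e+09 − 1/5.12515e+09)) m/s ≈ 2829 m/s = 2.829 km/s.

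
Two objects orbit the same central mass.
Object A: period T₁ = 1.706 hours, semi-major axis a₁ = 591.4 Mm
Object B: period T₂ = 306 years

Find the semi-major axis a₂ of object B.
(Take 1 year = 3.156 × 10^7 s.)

Convert to SI: T₁ = 1.706 hours = 6141.6 s; a₁ = 591.4 Mm = 5.914e+08 m; T₂ = 306 years = 9.65736e+09 s.
Kepler's third law: (T₁/T₂)² = (a₁/a₂)³ ⇒ a₂ = a₁ · (T₂/T₁)^(2/3).
T₂/T₁ = 9.65736e+09 / 6141.6 = 1.57245e+06.
a₂ = 5.914e+08 · (1.57245e+06)^(2/3) m ≈ 7.997e+12 m = 7.997 Tm.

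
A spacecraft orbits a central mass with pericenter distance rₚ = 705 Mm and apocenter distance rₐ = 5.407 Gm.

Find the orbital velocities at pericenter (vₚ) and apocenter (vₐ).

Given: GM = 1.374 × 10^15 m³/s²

Convert to SI: rₚ = 705 Mm = 7.05e+08 m; rₐ = 5.407 Gm = 5.407e+09 m.
Use the vis-viva equation v² = GM(2/r − 1/a) with a = (rₚ + rₐ)/2 = (7.05e+08 + 5.407e+09)/2 = 3.056e+09 m.
vₚ = √(GM · (2/rₚ − 1/a)) = √(1.374e+15 · (2/7.05e+08 − 1/3.056e+09)) m/s ≈ 1857 m/s = 1.857 km/s.
vₐ = √(GM · (2/rₐ − 1/a)) = √(1.374e+15 · (2/5.407e+09 − 1/3.056e+09)) m/s ≈ 242.1 m/s = 242.1 m/s.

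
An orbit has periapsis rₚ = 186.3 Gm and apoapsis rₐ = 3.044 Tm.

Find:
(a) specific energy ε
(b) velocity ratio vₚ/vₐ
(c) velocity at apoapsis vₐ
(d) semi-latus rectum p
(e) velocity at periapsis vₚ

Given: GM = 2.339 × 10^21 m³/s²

Convert to SI: rₚ = 186.3 Gm = 1.863e+11 m; rₐ = 3.044 Tm = 3.044e+12 m.
(a) With a = (rₚ + rₐ)/2 = 1.61515e+12 m, ε = −GM/(2a) = −2.339e+21/(2 · 1.61515e+12) J/kg ≈ -7.241e+08 J/kg
(b) Conservation of angular momentum (rₚvₚ = rₐvₐ) gives vₚ/vₐ = rₐ/rₚ = 3.044e+12/1.863e+11 ≈ 16.34
(c) With a = (rₚ + rₐ)/2 = 1.61515e+12 m, vₐ = √(GM (2/rₐ − 1/a)) = √(2.339e+21 · (2/3.044e+12 − 1/1.61515e+12)) m/s ≈ 9414 m/s
(d) From a = (rₚ + rₐ)/2 = 1.61515e+12 m and e = (rₐ − rₚ)/(rₐ + rₚ) = 0.884655, p = a(1 − e²) = 1.61515e+12 · (1 − (0.884655)²) ≈ 3.511e+11 m
(e) With a = (rₚ + rₐ)/2 = 1.61515e+12 m, vₚ = √(GM (2/rₚ − 1/a)) = √(2.339e+21 · (2/1.863e+11 − 1/1.61515e+12)) m/s ≈ 1.538e+05 m/s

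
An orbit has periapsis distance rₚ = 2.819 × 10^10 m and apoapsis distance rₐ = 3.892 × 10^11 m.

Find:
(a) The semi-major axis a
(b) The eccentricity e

(a) a = (rₚ + rₐ) / 2 = (2.819e+10 + 3.892e+11) / 2 ≈ 2.087e+11 m = 2.087 × 10^11 m.
(b) e = (rₐ − rₚ) / (rₐ + rₚ) = (3.892e+11 − 2.819e+10) / (3.892e+11 + 2.819e+10) ≈ 0.8649.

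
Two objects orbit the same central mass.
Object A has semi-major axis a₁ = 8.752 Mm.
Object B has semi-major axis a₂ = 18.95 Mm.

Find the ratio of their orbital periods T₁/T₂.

Convert to SI: a₁ = 8.752 Mm = 8.752e+06 m; a₂ = 18.95 Mm = 1.895e+07 m.
From Kepler's third law, (T₁/T₂)² = (a₁/a₂)³, so T₁/T₂ = (a₁/a₂)^(3/2).
a₁/a₂ = 8.752e+06 / 1.895e+07 = 0.461847.
T₁/T₂ = (0.461847)^(3/2) ≈ 0.3139.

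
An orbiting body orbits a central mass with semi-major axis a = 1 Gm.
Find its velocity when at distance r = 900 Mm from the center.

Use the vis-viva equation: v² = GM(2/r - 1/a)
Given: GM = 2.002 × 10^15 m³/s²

Convert to SI: a = 1 Gm = 1e+09 m; r = 900 Mm = 9e+08 m.
Vis-viva: v = √(GM · (2/r − 1/a)).
2/r − 1/a = 2/9e+08 − 1/1e+09 = 1.22222e-09 m⁻¹.
v = √(2.002e+15 · 1.22222e-09) m/s ≈ 1564 m/s = 1.564 km/s.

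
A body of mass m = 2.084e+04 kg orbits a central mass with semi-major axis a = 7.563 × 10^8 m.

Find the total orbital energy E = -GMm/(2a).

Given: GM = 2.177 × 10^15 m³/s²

E = −GMm / (2a).
E = −2.177e+15 · 2.084e+04 / (2 · 7.563e+08) J ≈ -2.999e+10 J = -29.99 GJ.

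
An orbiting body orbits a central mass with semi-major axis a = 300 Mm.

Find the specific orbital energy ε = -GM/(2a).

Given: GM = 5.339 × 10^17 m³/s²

Convert to SI: a = 300 Mm = 3e+08 m.
ε = −GM / (2a).
ε = −5.339e+17 / (2 · 3e+08) J/kg ≈ -8.898e+08 J/kg = -889.8 MJ/kg.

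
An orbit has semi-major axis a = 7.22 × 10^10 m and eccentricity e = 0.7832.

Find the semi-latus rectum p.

p = a (1 − e²).
p = 7.22e+10 · (1 − (0.7832)²) = 7.22e+10 · 0.386598 ≈ 2.791e+10 m = 2.791 × 10^10 m.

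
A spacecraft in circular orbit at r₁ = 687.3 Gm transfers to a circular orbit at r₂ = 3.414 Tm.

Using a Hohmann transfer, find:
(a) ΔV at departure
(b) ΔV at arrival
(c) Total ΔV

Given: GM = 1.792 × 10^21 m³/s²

Convert to SI: r₁ = 687.3 Gm = 6.873e+11 m; r₂ = 3.414 Tm = 3.414e+12 m.
Transfer semi-major axis: a_t = (r₁ + r₂)/2 = (6.873e+11 + 3.414e+12)/2 = 2.05065e+12 m.
Circular speeds: v₁ = √(GM/r₁) = 51061.8 m/s, v₂ = √(GM/r₂) = 22910.6 m/s.
Transfer speeds (vis-viva v² = GM(2/r − 1/a_t)): v₁ᵗ = 65884.3 m/s, v₂ᵗ = 13263.7 m/s.
(a) ΔV₁ = |v₁ᵗ − v₁| ≈ 1.482e+04 m/s = 14.82 km/s.
(b) ΔV₂ = |v₂ − v₂ᵗ| ≈ 9647 m/s = 9.647 km/s.
(c) ΔV_total = ΔV₁ + ΔV₂ ≈ 2.447e+04 m/s = 24.47 km/s.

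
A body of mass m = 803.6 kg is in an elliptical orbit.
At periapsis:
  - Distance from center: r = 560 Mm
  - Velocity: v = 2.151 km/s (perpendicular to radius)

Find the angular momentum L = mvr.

Convert to SI: r = 560 Mm = 5.6e+08 m; v = 2.151 km/s = 2151 m/s.
Since v is perpendicular to r, L = m · v · r.
L = 803.6 · 2151 · 5.6e+08 kg·m²/s ≈ 9.68e+14 kg·m²/s.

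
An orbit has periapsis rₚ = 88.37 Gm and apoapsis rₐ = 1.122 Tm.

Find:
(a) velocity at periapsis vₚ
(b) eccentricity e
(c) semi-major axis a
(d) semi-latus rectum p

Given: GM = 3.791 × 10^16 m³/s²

Convert to SI: rₚ = 88.37 Gm = 8.837e+10 m; rₐ = 1.122 Tm = 1.122e+12 m.
(a) With a = (rₚ + rₐ)/2 = 6.05185e+11 m, vₚ = √(GM (2/rₚ − 1/a)) = √(3.791e+16 · (2/8.837e+10 − 1/6.05185e+11)) m/s ≈ 891.8 m/s
(b) e = (rₐ − rₚ)/(rₐ + rₚ) = (1.122e+12 − 8.837e+10)/(1.122e+12 + 8.837e+10) ≈ 0.854
(c) a = (rₚ + rₐ)/2 = (8.837e+10 + 1.122e+12)/2 ≈ 6.052e+11 m
(d) From a = (rₚ + rₐ)/2 = 6.05185e+11 m and e = (rₐ − rₚ)/(rₐ + rₚ) = 0.853979, p = a(1 − e²) = 6.05185e+11 · (1 − (0.853979)²) ≈ 1.638e+11 m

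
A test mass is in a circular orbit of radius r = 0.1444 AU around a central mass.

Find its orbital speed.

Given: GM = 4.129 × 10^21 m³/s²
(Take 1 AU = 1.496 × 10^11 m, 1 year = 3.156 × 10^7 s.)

Convert to SI: r = 0.1444 AU = 2.16022e+10 m.
For a circular orbit, gravity supplies the centripetal force, so v = √(GM / r).
v = √(4.129e+21 / 2.16022e+10) m/s ≈ 4.372e+05 m/s = 92.23 AU/year.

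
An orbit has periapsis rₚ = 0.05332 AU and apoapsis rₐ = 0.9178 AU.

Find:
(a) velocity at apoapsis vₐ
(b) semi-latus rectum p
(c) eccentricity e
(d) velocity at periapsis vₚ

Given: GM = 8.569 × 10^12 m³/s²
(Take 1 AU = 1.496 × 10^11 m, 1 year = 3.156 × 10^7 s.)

Convert to SI: rₚ = 0.05332 AU = 7.97667e+09 m; rₐ = 0.9178 AU = 1.37303e+11 m.
(a) With a = (rₚ + rₐ)/2 = 7.26398e+10 m, vₐ = √(GM (2/rₐ − 1/a)) = √(8.569e+12 · (2/1.37303e+11 − 1/7.26398e+10)) m/s ≈ 2.618 m/s
(b) From a = (rₚ + rₐ)/2 = 7.26398e+10 m and e = (rₐ − rₚ)/(rₐ + rₚ) = 0.890189, p = a(1 − e²) = 7.26398e+10 · (1 − (0.890189)²) ≈ 1.508e+10 m
(c) e = (rₐ − rₚ)/(rₐ + rₚ) = (1.37303e+11 − 7.97667e+09)/(1.37303e+11 + 7.97667e+09) ≈ 0.8902
(d) With a = (rₚ + rₐ)/2 = 7.26398e+10 m, vₚ = √(GM (2/rₚ − 1/a)) = √(8.569e+12 · (2/7.97667e+09 − 1/7.26398e+10)) m/s ≈ 45.06 m/s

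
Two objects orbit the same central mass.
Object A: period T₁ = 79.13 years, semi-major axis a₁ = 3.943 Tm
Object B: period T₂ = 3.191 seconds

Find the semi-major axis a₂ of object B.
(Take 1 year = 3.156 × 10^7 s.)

Convert to SI: T₁ = 79.13 years = 2.49734e+09 s; a₁ = 3.943 Tm = 3.943e+12 m.
Kepler's third law: (T₁/T₂)² = (a₁/a₂)³ ⇒ a₂ = a₁ · (T₂/T₁)^(2/3).
T₂/T₁ = 3.191 / 2.49734e+09 = 1.27776e-09.
a₂ = 3.943e+12 · (1.27776e-09)^(2/3) m ≈ 4.643e+06 m = 4.643 Mm.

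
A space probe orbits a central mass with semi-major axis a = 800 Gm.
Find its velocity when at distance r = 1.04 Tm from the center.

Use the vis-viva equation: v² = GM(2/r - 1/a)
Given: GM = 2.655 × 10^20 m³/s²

Convert to SI: a = 800 Gm = 8e+11 m; r = 1.04 Tm = 1.04e+12 m.
Vis-viva: v = √(GM · (2/r − 1/a)).
2/r − 1/a = 2/1.04e+12 − 1/8e+11 = 6.73077e-13 m⁻¹.
v = √(2.655e+20 · 6.73077e-13) m/s ≈ 1.337e+04 m/s = 13.37 km/s.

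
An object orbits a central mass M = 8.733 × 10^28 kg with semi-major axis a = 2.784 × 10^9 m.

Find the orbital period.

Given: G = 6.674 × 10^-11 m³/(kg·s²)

GM = G · M = 6.674e-11 · 8.733e+28 = 5.8284e+18 m³/s².
Kepler's third law: T = 2π √(a³ / GM).
Substituting a = 2.784e+09 m and GM = 5.8284e+18 m³/s²:
T = 2π √((2.784e+09)³ / 5.8284e+18) s
T ≈ 3.823e+05 s = 4.425 days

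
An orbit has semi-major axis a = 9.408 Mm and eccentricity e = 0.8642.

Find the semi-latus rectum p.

Convert to SI: a = 9.408 Mm = 9.408e+06 m.
p = a (1 − e²).
p = 9.408e+06 · (1 − (0.8642)²) = 9.408e+06 · 0.253158 ≈ 2.382e+06 m = 2.382 Mm.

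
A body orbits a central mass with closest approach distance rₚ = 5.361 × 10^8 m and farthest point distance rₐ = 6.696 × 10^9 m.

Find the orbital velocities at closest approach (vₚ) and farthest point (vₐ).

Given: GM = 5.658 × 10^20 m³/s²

Use the vis-viva equation v² = GM(2/r − 1/a) with a = (rₚ + rₐ)/2 = (5.361e+08 + 6.696e+09)/2 = 3.61605e+09 m.
vₚ = √(GM · (2/rₚ − 1/a)) = √(5.658e+20 · (2/5.361e+08 − 1/3.61605e+09)) m/s ≈ 1.398e+06 m/s = 1398 km/s.
vₐ = √(GM · (2/rₐ − 1/a)) = √(5.658e+20 · (2/6.696e+09 − 1/3.61605e+09)) m/s ≈ 1.119e+05 m/s = 111.9 km/s.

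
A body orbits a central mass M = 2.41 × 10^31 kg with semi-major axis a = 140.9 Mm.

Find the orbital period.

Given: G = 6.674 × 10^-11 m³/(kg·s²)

Convert to SI: a = 140.9 Mm = 1.409e+08 m.
GM = G · M = 6.674e-11 · 2.41e+31 = 1.60843e+21 m³/s².
Kepler's third law: T = 2π √(a³ / GM).
Substituting a = 1.409e+08 m and GM = 1.60843e+21 m³/s²:
T = 2π √((1.409e+08)³ / 1.60843e+21) s
T ≈ 262 s = 4.367 minutes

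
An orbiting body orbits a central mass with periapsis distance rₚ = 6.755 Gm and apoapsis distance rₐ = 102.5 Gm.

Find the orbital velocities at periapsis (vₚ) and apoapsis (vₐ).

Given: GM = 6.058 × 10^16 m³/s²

Convert to SI: rₚ = 6.755 Gm = 6.755e+09 m; rₐ = 102.5 Gm = 1.025e+11 m.
Use the vis-viva equation v² = GM(2/r − 1/a) with a = (rₚ + rₐ)/2 = (6.755e+09 + 1.025e+11)/2 = 5.46275e+10 m.
vₚ = √(GM · (2/rₚ − 1/a)) = √(6.058e+16 · (2/6.755e+09 − 1/5.46275e+10)) m/s ≈ 4102 m/s = 4.102 km/s.
vₐ = √(GM · (2/rₐ − 1/a)) = √(6.058e+16 · (2/1.025e+11 − 1/5.46275e+10)) m/s ≈ 270.3 m/s = 270.3 m/s.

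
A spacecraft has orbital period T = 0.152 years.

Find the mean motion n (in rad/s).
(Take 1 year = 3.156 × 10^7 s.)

Convert to SI: T = 0.152 years = 4.79712e+06 s.
n = 2π / T.
n = 2π / 4.79712e+06 s ≈ 1.31e-06 rad/s.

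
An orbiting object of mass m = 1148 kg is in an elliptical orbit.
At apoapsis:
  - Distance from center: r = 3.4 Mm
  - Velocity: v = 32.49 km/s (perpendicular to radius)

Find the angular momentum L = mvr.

Convert to SI: r = 3.4 Mm = 3.4e+06 m; v = 32.49 km/s = 32490 m/s.
Since v is perpendicular to r, L = m · v · r.
L = 1148 · 32490 · 3.4e+06 kg·m²/s ≈ 1.268e+14 kg·m²/s.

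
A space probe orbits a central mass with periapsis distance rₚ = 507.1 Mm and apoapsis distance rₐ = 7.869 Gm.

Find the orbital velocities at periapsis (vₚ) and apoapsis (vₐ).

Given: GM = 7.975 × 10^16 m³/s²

Convert to SI: rₚ = 507.1 Mm = 5.071e+08 m; rₐ = 7.869 Gm = 7.869e+09 m.
Use the vis-viva equation v² = GM(2/r − 1/a) with a = (rₚ + rₐ)/2 = (5.071e+08 + 7.869e+09)/2 = 4.18805e+09 m.
vₚ = √(GM · (2/rₚ − 1/a)) = √(7.975e+16 · (2/5.071e+08 − 1/4.18805e+09)) m/s ≈ 1.719e+04 m/s = 17.19 km/s.
vₐ = √(GM · (2/rₐ − 1/a)) = √(7.975e+16 · (2/7.869e+09 − 1/4.18805e+09)) m/s ≈ 1108 m/s = 1.108 km/s.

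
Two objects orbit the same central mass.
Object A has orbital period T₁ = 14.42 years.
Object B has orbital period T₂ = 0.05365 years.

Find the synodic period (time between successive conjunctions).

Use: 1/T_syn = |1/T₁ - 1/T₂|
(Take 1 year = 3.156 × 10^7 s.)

Convert to SI: T₁ = 14.42 years = 4.55095e+08 s; T₂ = 0.05365 years = 1.69319e+06 s.
T_syn = |T₁ · T₂ / (T₁ − T₂)|.
T_syn = |4.55095e+08 · 1.69319e+06 / (4.55095e+08 − 1.69319e+06)| s ≈ 1.7e+06 s = 0.05385 years.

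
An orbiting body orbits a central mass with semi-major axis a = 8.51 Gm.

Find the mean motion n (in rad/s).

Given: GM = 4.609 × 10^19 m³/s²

Convert to SI: a = 8.51 Gm = 8.51e+09 m.
n = √(GM / a³).
n = √(4.609e+19 / (8.51e+09)³) rad/s ≈ 8.648e-06 rad/s.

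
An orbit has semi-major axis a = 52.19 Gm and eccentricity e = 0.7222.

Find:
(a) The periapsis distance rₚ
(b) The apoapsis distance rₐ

Convert to SI: a = 52.19 Gm = 5.219e+10 m.
(a) rₚ = a(1 − e) = 5.219e+10 · (1 − 0.7222) = 5.219e+10 · 0.2778 ≈ 1.45e+10 m = 14.5 Gm.
(b) rₐ = a(1 + e) = 5.219e+10 · (1 + 0.7222) = 5.219e+10 · 1.7222 ≈ 8.988e+10 m = 89.88 Gm.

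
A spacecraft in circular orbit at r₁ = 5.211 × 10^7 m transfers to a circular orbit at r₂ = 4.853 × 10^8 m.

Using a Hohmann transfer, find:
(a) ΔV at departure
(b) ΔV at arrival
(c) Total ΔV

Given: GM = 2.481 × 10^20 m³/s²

Transfer semi-major axis: a_t = (r₁ + r₂)/2 = (5.211e+07 + 4.853e+08)/2 = 2.68705e+08 m.
Circular speeds: v₁ = √(GM/r₁) = 2.18199e+06 m/s, v₂ = √(GM/r₂) = 715004 m/s.
Transfer speeds (vis-viva v² = GM(2/r − 1/a_t)): v₁ᵗ = 2.93238e+06 m/s, v₂ᵗ = 314870 m/s.
(a) ΔV₁ = |v₁ᵗ − v₁| ≈ 7.504e+05 m/s = 750.4 km/s.
(b) ΔV₂ = |v₂ − v₂ᵗ| ≈ 4.001e+05 m/s = 400.1 km/s.
(c) ΔV_total = ΔV₁ + ΔV₂ ≈ 1.151e+06 m/s = 1151 km/s.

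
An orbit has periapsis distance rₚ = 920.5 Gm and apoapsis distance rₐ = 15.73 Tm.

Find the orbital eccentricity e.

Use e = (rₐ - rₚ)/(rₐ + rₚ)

Convert to SI: rₚ = 920.5 Gm = 9.205e+11 m; rₐ = 15.73 Tm = 1.573e+13 m.
e = (rₐ − rₚ) / (rₐ + rₚ).
e = (1.573e+13 − 9.205e+11) / (1.573e+13 + 9.205e+11) = 1.48095e+13 / 1.66505e+13 ≈ 0.8894.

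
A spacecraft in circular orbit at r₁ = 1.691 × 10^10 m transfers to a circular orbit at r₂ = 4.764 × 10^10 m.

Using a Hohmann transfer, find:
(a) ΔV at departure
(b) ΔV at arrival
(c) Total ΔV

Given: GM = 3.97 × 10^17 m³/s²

Transfer semi-major axis: a_t = (r₁ + r₂)/2 = (1.691e+10 + 4.764e+10)/2 = 3.2275e+10 m.
Circular speeds: v₁ = √(GM/r₁) = 4845.33 m/s, v₂ = √(GM/r₂) = 2886.75 m/s.
Transfer speeds (vis-viva v² = GM(2/r − 1/a_t)): v₁ᵗ = 5886.76 m/s, v₂ᵗ = 2089.53 m/s.
(a) ΔV₁ = |v₁ᵗ − v₁| ≈ 1041 m/s = 1.041 km/s.
(b) ΔV₂ = |v₂ − v₂ᵗ| ≈ 797.2 m/s = 797.2 m/s.
(c) ΔV_total = ΔV₁ + ΔV₂ ≈ 1839 m/s = 1.839 km/s.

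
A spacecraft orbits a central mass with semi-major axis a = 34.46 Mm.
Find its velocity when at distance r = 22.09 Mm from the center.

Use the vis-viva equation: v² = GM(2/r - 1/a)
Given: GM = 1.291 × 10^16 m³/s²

Convert to SI: a = 34.46 Mm = 3.446e+07 m; r = 22.09 Mm = 2.209e+07 m.
Vis-viva: v = √(GM · (2/r − 1/a)).
2/r − 1/a = 2/2.209e+07 − 1/3.446e+07 = 6.15196e-08 m⁻¹.
v = √(1.291e+16 · 6.15196e-08) m/s ≈ 2.818e+04 m/s = 28.18 km/s.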